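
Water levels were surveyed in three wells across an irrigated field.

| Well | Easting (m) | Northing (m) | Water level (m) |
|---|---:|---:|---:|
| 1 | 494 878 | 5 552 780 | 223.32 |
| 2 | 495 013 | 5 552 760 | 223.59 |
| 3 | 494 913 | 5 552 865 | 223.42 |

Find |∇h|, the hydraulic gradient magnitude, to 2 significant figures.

Three-point gradient (reference 1): Δ to 2 = (135, -20, +0.27), Δ to 3 = (35, 85, +0.10).
∂h/∂x = +0.002049, ∂h/∂y = +0.0003326 (det = 12175).
|∇h| = √(0.002049² + 0.0003326²) = 0.002076

0.0021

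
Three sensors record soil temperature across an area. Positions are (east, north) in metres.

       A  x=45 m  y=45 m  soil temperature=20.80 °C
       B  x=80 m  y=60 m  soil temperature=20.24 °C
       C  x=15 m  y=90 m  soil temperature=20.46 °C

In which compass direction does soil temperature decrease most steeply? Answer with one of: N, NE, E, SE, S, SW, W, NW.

NE

With T = a·x + b·y + c and A as origin, the differences give:
  35·a + 15·b = -0.56
  (-30)·a + 45·b = -0.34
Eliminate b (×45 and ×15, subtract): 2025·a = -20.100 → a = ∂T/∂x = -0.009926
Back-substitute: b = ∂T/∂y = -0.01417.
Steepest decrease is along −∇f = (+0.009926 E, +0.01417 N) → northeast.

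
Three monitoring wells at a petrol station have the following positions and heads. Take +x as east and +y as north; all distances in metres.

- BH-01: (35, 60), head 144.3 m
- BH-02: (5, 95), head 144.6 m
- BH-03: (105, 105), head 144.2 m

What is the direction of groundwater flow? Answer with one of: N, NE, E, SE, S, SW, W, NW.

Taking BH-01 as reference: BH-02−BH-01 = (-30, 35, +0.3); BH-03−BH-01 = (70, 45, -0.1).
Solve a·Δx + b·Δy = Δh: det = (-30)·45 − 70·35 = -3800.
∂h/∂x = [(+0.3)·45 − (-0.1)·35] / -3800 = -0.004474
∂h/∂y = [(-30)·(-0.1) − 70·(+0.3)] / -3800 = +0.004737
Flow = −∇h = (+0.004474 east, -0.004737 north), which points southeast.

SE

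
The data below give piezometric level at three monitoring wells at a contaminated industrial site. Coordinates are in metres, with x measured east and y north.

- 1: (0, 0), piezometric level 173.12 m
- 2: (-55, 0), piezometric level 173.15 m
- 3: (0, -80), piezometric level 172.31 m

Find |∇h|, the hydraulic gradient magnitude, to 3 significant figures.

0.0101

∂h/∂x = (173.15 − 173.12) / (-55 − 0) = -0.0005455
∂h/∂y = (172.31 − 173.12) / (-80 − 0) = +0.01013
|∇h| = √(-0.0005455² + 0.01013²) = 0.01014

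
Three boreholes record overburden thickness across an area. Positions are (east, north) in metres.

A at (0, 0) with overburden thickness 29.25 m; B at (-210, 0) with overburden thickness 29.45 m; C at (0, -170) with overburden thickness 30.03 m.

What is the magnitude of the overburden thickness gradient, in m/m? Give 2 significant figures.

0.0047 m/m

∂d/∂x = (29.45 − 29.25) / (-210 − 0) = -0.0009524
∂d/∂y = (30.03 − 29.25) / (-170 − 0) = -0.004588
|∇f| = √(-0.0009524² + -0.004588²) = 0.004686 m/m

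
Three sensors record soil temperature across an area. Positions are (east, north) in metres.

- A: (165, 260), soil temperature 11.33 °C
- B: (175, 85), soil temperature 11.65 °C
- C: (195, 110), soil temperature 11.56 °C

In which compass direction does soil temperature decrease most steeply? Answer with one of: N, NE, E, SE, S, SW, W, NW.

NE

Differences from A: to B (Δx, Δy, Δh) = (10, -175, +0.32); to C = (30, -150, +0.23).
Determinant of the coordinate differences = 10·(-150) − 30·(-175) = 3750.
∂T/∂x = [(+0.32)·(-150) − (+0.23)·(-175)] / 3750 = -0.002067
∂T/∂y = [10·(+0.23) − 30·(+0.32)] / 3750 = -0.001947
Steepest decrease is along −∇f = (+0.002067 E, +0.001947 N) → northeast.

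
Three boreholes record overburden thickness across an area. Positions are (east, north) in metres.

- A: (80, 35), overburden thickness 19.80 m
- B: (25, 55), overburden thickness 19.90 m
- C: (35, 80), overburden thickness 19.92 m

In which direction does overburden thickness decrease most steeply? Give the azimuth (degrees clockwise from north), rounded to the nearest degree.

Taking A as reference: B−A = (-55, 20, +0.10); C−A = (-45, 45, +0.12).
Solve a·Δx + b·Δy = Δd: det = (-55)·45 − (-45)·20 = -1575.
∂d/∂x = [(+0.10)·45 − (+0.12)·20] / -1575 = -0.001333
∂d/∂y = [(-55)·(+0.12) − (-45)·(+0.10)] / -1575 = +0.001333
Steepest decrease is along −∇f: components (+0.001333 E, -0.001333 N).
Azimuth = atan2(+0.001333, -0.001333) = 135.0° ≈ 135°.

135°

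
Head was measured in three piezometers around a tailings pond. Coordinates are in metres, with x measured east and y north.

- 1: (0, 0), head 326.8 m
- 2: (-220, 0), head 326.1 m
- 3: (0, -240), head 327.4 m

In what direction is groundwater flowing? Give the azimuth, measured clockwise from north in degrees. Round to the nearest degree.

308°

∂h/∂x = (326.1 − 326.8) / (-220 − 0) = +0.003182
∂h/∂y = (327.4 − 326.8) / (-240 − 0) = -0.002500
Flow direction (−∇h) has components (-0.003182 E, +0.002500 N).
Azimuth = atan2(E, N) = atan2(-0.003182, +0.002500) = 308.2° ≈ 308°.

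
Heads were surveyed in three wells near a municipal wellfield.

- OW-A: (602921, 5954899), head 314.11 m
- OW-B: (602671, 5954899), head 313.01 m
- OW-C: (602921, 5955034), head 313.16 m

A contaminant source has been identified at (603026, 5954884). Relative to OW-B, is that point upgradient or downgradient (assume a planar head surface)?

upgradient

∂h/∂x = (313.01 − 314.11) / (602671 − 602921) = +0.004400
∂h/∂y = (313.16 − 314.11) / (5955034 − 5954899) = -0.007037
Head at (603026, 5954884) = 314.11 + (+0.004400)·(105) + (-0.007037)·(-15) = 314.68 m.
That is higher than the 313.01 m at OW-B, so the point is upgradient.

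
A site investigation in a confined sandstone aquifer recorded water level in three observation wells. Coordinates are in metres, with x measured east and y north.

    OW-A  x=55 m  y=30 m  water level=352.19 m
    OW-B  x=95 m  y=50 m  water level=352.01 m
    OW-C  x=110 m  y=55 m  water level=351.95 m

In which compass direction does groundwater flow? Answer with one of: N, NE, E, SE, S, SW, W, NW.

NE

Taking OW-A as reference: OW-B−OW-A = (40, 20, -0.18); OW-C−OW-A = (55, 25, -0.24).
Solve a·Δx + b·Δy = Δh: det = 40·25 − 55·20 = -100.
∂h/∂x = [(-0.18)·25 − (-0.24)·20] / -100 = -0.003000
∂h/∂y = [40·(-0.24) − 55·(-0.18)] / -100 = -0.003000
Flow = −∇h = (+0.003000 east, +0.003000 north), which points northeast.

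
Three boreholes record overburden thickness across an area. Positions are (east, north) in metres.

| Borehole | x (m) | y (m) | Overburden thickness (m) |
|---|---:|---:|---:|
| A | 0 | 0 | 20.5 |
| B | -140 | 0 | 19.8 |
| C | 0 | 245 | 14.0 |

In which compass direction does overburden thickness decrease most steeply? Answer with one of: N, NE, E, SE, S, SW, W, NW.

N

∂d/∂x = (19.8 − 20.5) / (-140 − 0) = +0.005000
∂d/∂y = (14.0 − 20.5) / (245 − 0) = -0.02653
Steepest decrease is along −∇f = (-0.005000 E, +0.02653 N) → north.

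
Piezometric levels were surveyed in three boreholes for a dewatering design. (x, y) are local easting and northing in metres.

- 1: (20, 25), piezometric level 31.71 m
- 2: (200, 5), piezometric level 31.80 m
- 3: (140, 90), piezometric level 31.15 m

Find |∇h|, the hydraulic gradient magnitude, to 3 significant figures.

0.00792

With h = a·x + b·y + c and 1 as origin, the differences give:
  180·a + (-20)·b = +0.09
  120·a + 65·b = -0.56
Eliminate b (×65 and ×(-20), subtract): 14100·a = -5.350 → a = ∂h/∂x = -0.0003794
Back-substitute: b = ∂h/∂y = -0.007915.
|∇h| = √(-0.0003794² + -0.007915²) = 0.007924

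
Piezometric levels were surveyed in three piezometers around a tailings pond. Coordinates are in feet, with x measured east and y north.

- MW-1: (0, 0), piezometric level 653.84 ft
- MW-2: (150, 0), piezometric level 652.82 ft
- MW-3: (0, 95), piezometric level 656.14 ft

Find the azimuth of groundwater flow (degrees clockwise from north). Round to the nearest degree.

164°

∂h/∂x = (652.82 − 653.84) / (150 − 0) = -0.006800
∂h/∂y = (656.14 − 653.84) / (95 − 0) = +0.02421
Flow direction (−∇h) has components (+0.006800 E, -0.02421 N).
Azimuth = atan2(E, N) = atan2(+0.006800, -0.02421) = 164.3° ≈ 164°.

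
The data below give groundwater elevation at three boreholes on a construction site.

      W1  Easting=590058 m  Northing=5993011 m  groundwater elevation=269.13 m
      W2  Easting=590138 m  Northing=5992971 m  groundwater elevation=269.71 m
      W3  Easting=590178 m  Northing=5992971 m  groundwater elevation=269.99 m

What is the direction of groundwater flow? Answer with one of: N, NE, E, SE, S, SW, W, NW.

W

Taking W1 as reference: W2−W1 = (80, -40, +0.58); W3−W1 = (120, -40, +0.86).
Solve a·Δx + b·Δy = Δh: det = 80·(-40) − 120·(-40) = 1600.
∂h/∂x = [(+0.58)·(-40) − (+0.86)·(-40)] / 1600 = +0.007000
∂h/∂y = [80·(+0.86) − 120·(+0.58)] / 1600 = -0.0005000
Flow = −∇h = (-0.007000 east, +0.0005000 north), which points west.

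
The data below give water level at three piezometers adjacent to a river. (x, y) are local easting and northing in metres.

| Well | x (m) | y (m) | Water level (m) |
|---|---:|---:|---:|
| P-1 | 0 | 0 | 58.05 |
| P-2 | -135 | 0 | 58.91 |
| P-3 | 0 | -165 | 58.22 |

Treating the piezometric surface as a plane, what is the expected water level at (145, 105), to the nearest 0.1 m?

∂h/∂x = (58.91 − 58.05) / (-135 − 0) = -0.006370
∂h/∂y = (58.22 − 58.05) / (-165 − 0) = -0.001030
h(145, 105) = 58.05 + (-0.006370)·(145) + (-0.001030)·(105) = 58.05 -0.924 -0.108 = 57.018 m.

57.0 m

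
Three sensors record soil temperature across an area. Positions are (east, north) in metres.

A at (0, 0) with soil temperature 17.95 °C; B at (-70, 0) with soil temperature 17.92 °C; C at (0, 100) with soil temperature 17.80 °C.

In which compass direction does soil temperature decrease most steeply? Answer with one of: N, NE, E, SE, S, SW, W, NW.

∂T/∂x = (17.92 − 17.95) / (-70 − 0) = +0.0004286
∂T/∂y = (17.80 − 17.95) / (100 − 0) = -0.001500
Steepest decrease is along −∇f = (-0.0004286 E, +0.001500 N) → north.

N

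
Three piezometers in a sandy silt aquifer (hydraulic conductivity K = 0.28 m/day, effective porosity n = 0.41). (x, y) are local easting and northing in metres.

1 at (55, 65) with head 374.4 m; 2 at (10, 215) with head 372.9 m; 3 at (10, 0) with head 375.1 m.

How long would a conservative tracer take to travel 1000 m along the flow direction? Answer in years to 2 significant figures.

Taking 1 as reference: 2−1 = (-45, 150, -1.5); 3−1 = (-45, -65, +0.7).
Solve a·Δx + b·Δy = Δh: det = (-45)·(-65) − (-45)·150 = 9675.
∂h/∂x = [(-1.5)·(-65) − (+0.7)·150] / 9675 = -0.0007752
∂h/∂y = [(-45)·(+0.7) − (-45)·(-1.5)] / 9675 = -0.01023
|∇h| = √(-0.0007752² + -0.01023²) = 0.01026
Seepage velocity v = K·i/n = 0.28 × 0.01026 / 0.41 = 0.007007 m/day.
t = 1000 / 0.007007 = 1.427e+05 days = 391 years.

390 years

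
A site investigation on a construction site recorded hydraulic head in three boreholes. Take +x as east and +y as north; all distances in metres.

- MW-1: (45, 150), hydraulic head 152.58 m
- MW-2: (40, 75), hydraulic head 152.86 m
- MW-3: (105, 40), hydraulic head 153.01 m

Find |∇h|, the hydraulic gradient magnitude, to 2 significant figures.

Differences from MW-1: to MW-2 (Δx, Δy, Δh) = (-5, -75, +0.28); to MW-3 = (60, -110, +0.43).
Determinant of the coordinate differences = (-5)·(-110) − 60·(-75) = 5050.
∂h/∂x = [(+0.28)·(-110) − (+0.43)·(-75)] / 5050 = +0.0002871
∂h/∂y = [(-5)·(+0.43) − 60·(+0.28)] / 5050 = -0.003752
|∇h| = √(0.0002871² + -0.003752²) = 0.003763

0.0038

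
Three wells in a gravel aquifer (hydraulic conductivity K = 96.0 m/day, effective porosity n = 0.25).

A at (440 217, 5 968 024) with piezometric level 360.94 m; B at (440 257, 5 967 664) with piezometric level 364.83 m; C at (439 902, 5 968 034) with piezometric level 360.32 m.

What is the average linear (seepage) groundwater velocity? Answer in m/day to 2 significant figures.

4.1 m/day

With h = a·x + b·y + c and A as origin, the differences give:
  40·a + (-360)·b = +3.89
  (-315)·a + 10·b = -0.62
Eliminate b (×10 and ×(-360), subtract): -113000·a = -184.300 → a = ∂h/∂x = +0.001631
Back-substitute: b = ∂h/∂y = -0.01062.
|∇h| = √(0.001631² + -0.01062²) = 0.01074
Seepage velocity v = K·i/n = 96.0 × 0.01074 / 0.25 = 4.124 m/day.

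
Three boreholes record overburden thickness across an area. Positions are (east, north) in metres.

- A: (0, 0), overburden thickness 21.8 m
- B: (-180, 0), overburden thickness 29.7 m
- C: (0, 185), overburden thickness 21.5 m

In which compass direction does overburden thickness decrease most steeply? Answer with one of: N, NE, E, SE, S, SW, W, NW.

∂d/∂x = (29.7 − 21.8) / (-180 − 0) = -0.04389
∂d/∂y = (21.5 − 21.8) / (185 − 0) = -0.001622
Steepest decrease is along −∇f = (+0.04389 E, +0.001622 N) → east.

E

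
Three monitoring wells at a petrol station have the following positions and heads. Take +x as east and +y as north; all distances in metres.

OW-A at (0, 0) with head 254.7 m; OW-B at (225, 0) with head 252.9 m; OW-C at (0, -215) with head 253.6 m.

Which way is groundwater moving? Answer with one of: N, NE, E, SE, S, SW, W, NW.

∂h/∂x = (252.9 − 254.7) / (225 − 0) = -0.008000
∂h/∂y = (253.6 − 254.7) / (-215 − 0) = +0.005116
Flow = −∇h = (+0.008000 east, -0.005116 north), which points southeast.

SE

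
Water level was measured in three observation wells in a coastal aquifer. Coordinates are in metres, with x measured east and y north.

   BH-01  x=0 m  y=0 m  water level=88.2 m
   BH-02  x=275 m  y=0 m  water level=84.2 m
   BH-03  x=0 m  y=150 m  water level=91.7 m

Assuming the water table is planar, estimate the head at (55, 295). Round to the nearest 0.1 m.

94.3 m

∂h/∂x = (84.2 − 88.2) / (275 − 0) = -0.01455
∂h/∂y = (91.7 − 88.2) / (150 − 0) = +0.02333
h(55, 295) = 88.2 + (-0.01455)·(55) + (+0.02333)·(295) = 88.2 -0.800 +6.883 = 94.283 m.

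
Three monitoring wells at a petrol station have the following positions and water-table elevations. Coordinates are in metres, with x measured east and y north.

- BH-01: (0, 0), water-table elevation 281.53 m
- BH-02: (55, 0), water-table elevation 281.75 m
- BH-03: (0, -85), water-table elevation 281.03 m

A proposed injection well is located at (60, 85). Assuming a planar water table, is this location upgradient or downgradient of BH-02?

∂h/∂x = (281.75 − 281.53) / (55 − 0) = +0.004000
∂h/∂y = (281.03 − 281.53) / (-85 − 0) = +0.005882
Head at (60, 85) = 281.53 + (+0.004000)·(60) + (+0.005882)·(85) = 282.27 m.
That is higher than the 281.75 m at BH-02, so the point is upgradient.

upgradient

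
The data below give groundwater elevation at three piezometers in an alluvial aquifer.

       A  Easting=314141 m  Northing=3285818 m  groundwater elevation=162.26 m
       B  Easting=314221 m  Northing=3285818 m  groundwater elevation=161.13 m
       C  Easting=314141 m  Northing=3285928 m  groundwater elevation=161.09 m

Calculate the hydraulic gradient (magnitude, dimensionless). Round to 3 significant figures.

0.0177

∂h/∂x = (161.13 − 162.26) / (314221 − 314141) = -0.01412
∂h/∂y = (161.09 − 162.26) / (3285928 − 3285818) = -0.01064
|∇h| = √(-0.01412² + -0.01064²) = 0.01768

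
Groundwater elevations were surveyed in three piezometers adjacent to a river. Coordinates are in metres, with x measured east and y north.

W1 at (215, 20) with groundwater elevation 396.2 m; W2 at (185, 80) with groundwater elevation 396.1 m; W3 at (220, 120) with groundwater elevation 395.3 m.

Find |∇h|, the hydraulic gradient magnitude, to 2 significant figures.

Taking W1 as reference: W2−W1 = (-30, 60, -0.1); W3−W1 = (5, 100, -0.9).
Solve a·Δx + b·Δy = Δh: det = (-30)·100 − 5·60 = -3300.
∂h/∂x = [(-0.1)·100 − (-0.9)·60] / -3300 = -0.01333
∂h/∂y = [(-30)·(-0.9) − 5·(-0.1)] / -3300 = -0.008333
|∇h| = √(-0.01333² + -0.008333²) = 0.01572

0.016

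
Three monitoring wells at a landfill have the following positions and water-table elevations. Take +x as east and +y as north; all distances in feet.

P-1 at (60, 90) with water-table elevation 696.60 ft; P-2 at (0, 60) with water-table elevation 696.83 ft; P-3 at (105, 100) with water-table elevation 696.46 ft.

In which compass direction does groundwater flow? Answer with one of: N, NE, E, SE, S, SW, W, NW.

Taking P-1 as reference: P-2−P-1 = (-60, -30, +0.23); P-3−P-1 = (45, 10, -0.14).
Solve a·Δx + b·Δy = Δh: det = (-60)·10 − 45·(-30) = 750.
∂h/∂x = [(+0.23)·10 − (-0.14)·(-30)] / 750 = -0.002533
∂h/∂y = [(-60)·(-0.14) − 45·(+0.23)] / 750 = -0.002600
Flow = −∇h = (+0.002533 east, +0.002600 north), which points northeast.

NE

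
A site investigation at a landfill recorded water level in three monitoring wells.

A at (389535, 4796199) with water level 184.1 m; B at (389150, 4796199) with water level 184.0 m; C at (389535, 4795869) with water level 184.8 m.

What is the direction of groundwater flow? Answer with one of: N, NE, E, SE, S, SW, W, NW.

∂h/∂x = (184.0 − 184.1) / (389150 − 389535) = +0.0002597
∂h/∂y = (184.8 − 184.1) / (4795869 − 4796199) = -0.002121
Flow = −∇h = (-0.0002597 east, +0.002121 north), which points north.

N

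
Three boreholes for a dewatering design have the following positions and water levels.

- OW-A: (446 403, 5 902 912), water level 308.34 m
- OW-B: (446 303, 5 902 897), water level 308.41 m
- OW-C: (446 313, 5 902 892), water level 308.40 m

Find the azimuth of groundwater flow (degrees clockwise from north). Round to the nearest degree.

With h = a·x + b·y + c and OW-A as origin, the differences give:
  (-100)·a + (-15)·b = +0.07
  (-90)·a + (-20)·b = +0.06
Eliminate b (×(-20) and ×(-15), subtract): 650·a = -0.500 → a = ∂h/∂x = -0.0007692
Back-substitute: b = ∂h/∂y = +0.0004615.
Flow direction (−∇h) has components (+0.0007692 E, -0.0004615 N).
Azimuth = atan2(E, N) = atan2(+0.0007692, -0.0004615) = 121.0° ≈ 121°.

121°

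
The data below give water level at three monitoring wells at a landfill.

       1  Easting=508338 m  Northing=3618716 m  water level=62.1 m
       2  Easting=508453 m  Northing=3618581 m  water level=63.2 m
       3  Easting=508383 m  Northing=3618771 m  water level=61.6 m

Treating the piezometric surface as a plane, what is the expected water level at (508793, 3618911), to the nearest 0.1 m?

60.2 m

Taking 1 as reference: 2−1 = (115, -135, +1.1); 3−1 = (45, 55, -0.5).
Determinant of the coordinate differences = 115·55 − 45·(-135) = 12400.
∂h/∂x = [(+1.1)·55 − (-0.5)·(-135)] / 12400 = -0.0005645
∂h/∂y = [115·(-0.5) − 45·(+1.1)] / 12400 = -0.008629
h(508793, 3618911) = 62.1 + (-0.0005645)·(455) + (-0.008629)·(195) = 62.1 -0.257 -1.683 = 60.160 m.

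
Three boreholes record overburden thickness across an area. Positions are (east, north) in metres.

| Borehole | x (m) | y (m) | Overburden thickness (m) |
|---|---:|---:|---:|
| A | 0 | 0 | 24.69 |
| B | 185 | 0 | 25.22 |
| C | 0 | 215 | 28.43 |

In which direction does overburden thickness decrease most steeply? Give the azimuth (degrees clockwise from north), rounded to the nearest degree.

189°

∂d/∂x = (25.22 − 24.69) / (185 − 0) = +0.002865
∂d/∂y = (28.43 − 24.69) / (215 − 0) = +0.01740
Steepest decrease is along −∇f: components (-0.002865 E, -0.01740 N).
Azimuth = atan2(-0.002865, -0.01740) = 189.4° ≈ 189°.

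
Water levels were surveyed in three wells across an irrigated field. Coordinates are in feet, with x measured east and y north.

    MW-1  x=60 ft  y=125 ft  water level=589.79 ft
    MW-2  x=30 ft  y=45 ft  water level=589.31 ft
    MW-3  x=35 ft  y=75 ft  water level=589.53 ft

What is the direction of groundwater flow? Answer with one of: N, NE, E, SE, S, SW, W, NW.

SE

Three-point gradient (reference MW-1): Δ to MW-2 = (-30, -80, -0.48), Δ to MW-3 = (-25, -50, -0.26).
∂h/∂x = -0.006400, ∂h/∂y = +0.008400 (det = -500).
Flow = −∇h = (+0.006400 east, -0.008400 north), which points southeast.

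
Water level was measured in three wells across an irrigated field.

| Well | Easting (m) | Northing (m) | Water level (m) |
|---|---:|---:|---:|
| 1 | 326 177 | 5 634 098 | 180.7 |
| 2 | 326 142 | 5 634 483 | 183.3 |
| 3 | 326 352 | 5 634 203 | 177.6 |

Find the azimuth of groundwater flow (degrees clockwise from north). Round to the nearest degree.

Taking 1 as reference: 2−1 = (-35, 385, +2.6); 3−1 = (175, 105, -3.1).
Determinant of the coordinate differences = (-35)·105 − 175·385 = -71050.
∂h/∂x = [(+2.6)·105 − (-3.1)·385] / -71050 = -0.02064
∂h/∂y = [(-35)·(-3.1) − 175·(+2.6)] / -71050 = +0.004877
Flow direction (−∇h) has components (+0.02064 E, -0.004877 N).
Azimuth = atan2(E, N) = atan2(+0.02064, -0.004877) = 103.3° ≈ 103°.

103°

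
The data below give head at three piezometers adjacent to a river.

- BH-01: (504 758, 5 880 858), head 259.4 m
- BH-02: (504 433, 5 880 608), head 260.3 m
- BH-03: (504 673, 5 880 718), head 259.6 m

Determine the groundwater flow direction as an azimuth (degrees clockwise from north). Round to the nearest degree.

099°

Differences from BH-01: to BH-02 (Δx, Δy, Δh) = (-325, -250, +0.9); to BH-03 = (-85, -140, +0.2).
Determinant of the coordinate differences = (-325)·(-140) − (-85)·(-250) = 24250.
∂h/∂x = [(+0.9)·(-140) − (+0.2)·(-250)] / 24250 = -0.003134
∂h/∂y = [(-325)·(+0.2) − (-85)·(+0.9)] / 24250 = +0.0004742
Flow direction (−∇h) has components (+0.003134 E, -0.0004742 N).
Azimuth = atan2(E, N) = atan2(+0.003134, -0.0004742) = 98.6° ≈ 099°.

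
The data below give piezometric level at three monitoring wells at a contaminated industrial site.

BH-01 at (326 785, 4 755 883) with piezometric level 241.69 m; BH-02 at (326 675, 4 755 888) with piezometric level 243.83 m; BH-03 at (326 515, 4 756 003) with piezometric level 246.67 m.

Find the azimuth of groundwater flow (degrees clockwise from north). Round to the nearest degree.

Differences from BH-01: to BH-02 (Δx, Δy, Δh) = (-110, 5, +2.14); to BH-03 = (-270, 120, +4.98).
Determinant of the coordinate differences = (-110)·120 − (-270)·5 = -11850.
∂h/∂x = [(+2.14)·120 − (+4.98)·5] / -11850 = -0.01957
∂h/∂y = [(-110)·(+4.98) − (-270)·(+2.14)] / -11850 = -0.002532
Flow direction (−∇h) has components (+0.01957 E, +0.002532 N).
Azimuth = atan2(E, N) = atan2(+0.01957, +0.002532) = 82.6° ≈ 083°.

083°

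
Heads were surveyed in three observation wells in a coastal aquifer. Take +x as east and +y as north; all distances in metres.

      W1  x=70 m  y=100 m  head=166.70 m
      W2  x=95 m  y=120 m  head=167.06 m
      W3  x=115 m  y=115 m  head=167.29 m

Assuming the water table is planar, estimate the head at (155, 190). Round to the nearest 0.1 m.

168.0 m

With h = a·x + b·y + c and W1 as origin, the differences give:
  25·a + 20·b = +0.36
  45·a + 15·b = +0.59
Eliminate b (×15 and ×20, subtract): -525·a = -6.400 → a = ∂h/∂x = +0.01219
Back-substitute: b = ∂h/∂y = +0.002762.
h(155, 190) = 166.70 + (+0.01219)·(85) + (+0.002762)·(90) = 166.70 +1.036 +0.249 = 167.985 m.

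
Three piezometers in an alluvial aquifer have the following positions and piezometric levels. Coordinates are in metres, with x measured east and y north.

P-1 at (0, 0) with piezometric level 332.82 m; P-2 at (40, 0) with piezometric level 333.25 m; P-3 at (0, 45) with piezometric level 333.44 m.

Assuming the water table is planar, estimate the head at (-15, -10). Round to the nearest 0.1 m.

∂h/∂x = (333.25 − 332.82) / (40 − 0) = +0.01075
∂h/∂y = (333.44 − 332.82) / (45 − 0) = +0.01378
h(-15, -10) = 332.82 + (+0.01075)·(-15) + (+0.01378)·(-10) = 332.82 -0.161 -0.138 = 332.521 m.

332.5 m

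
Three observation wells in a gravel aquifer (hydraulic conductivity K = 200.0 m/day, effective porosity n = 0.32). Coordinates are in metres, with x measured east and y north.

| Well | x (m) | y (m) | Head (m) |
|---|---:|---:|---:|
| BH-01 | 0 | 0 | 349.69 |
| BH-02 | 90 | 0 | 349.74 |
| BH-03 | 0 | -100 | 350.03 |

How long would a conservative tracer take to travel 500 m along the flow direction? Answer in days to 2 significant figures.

∂h/∂x = (349.74 − 349.69) / (90 − 0) = +0.0005556
∂h/∂y = (350.03 − 349.69) / (-100 − 0) = -0.003400
|∇h| = √(0.0005556² + -0.003400²) = 0.003445
Seepage velocity v = K·i/n = 200.0 × 0.003445 / 0.32 = 2.153 m/day.
t = 500 / 2.153 = 232.2 days.

230 days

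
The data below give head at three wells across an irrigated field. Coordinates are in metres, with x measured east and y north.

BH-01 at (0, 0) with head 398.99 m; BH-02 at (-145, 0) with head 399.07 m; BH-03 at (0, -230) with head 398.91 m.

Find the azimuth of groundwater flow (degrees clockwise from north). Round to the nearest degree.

∂h/∂x = (399.07 − 398.99) / (-145 − 0) = -0.0005517
∂h/∂y = (398.91 − 398.99) / (-230 − 0) = +0.0003478
Flow direction (−∇h) has components (+0.0005517 E, -0.0003478 N).
Azimuth = atan2(E, N) = atan2(+0.0005517, -0.0003478) = 122.2° ≈ 122°.

122°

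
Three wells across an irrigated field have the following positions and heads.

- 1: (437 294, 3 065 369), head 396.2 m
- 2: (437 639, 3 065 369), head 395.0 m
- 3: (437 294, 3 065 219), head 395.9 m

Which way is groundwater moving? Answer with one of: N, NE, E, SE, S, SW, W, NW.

SE

∂h/∂x = (395.0 − 396.2) / (437639 − 437294) = -0.003478
∂h/∂y = (395.9 − 396.2) / (3065219 − 3065369) = +0.002000
Flow = −∇h = (+0.003478 east, -0.002000 north), which points southeast.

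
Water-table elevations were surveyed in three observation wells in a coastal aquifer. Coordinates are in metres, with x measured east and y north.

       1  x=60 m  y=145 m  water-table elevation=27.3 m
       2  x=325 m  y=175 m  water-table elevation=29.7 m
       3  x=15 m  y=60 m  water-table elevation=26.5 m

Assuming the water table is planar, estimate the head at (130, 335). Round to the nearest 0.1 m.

28.8 m

With h = a·x + b·y + c and 1 as origin, the differences give:
  265·a + 30·b = +2.4
  (-45)·a + (-85)·b = -0.8
Eliminate b (×(-85) and ×30, subtract): -21175·a = -180.00 → a = ∂h/∂x = +0.008501
Back-substitute: b = ∂h/∂y = +0.004911.
h(130, 335) = 27.3 + (+0.008501)·(70) + (+0.004911)·(190) = 27.3 +0.595 +0.933 = 28.828 m.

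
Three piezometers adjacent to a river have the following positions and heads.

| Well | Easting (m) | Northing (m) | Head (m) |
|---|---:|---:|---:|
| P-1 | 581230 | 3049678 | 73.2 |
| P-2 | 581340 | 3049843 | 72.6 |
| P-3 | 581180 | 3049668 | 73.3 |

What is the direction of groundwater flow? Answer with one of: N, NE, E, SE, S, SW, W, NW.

NE

Three-point gradient (reference P-1): Δ to P-2 = (110, 165, -0.6), Δ to P-3 = (-50, -10, +0.1).
∂h/∂x = -0.001469, ∂h/∂y = -0.002657 (det = 7150).
Flow = −∇h = (+0.001469 east, +0.002657 north), which points northeast.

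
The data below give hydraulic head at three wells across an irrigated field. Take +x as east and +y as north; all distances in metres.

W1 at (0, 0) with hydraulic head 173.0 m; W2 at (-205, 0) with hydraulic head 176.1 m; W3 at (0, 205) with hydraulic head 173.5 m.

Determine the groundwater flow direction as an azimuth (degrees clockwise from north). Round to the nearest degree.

∂h/∂x = (176.1 − 173.0) / (-205 − 0) = -0.01512
∂h/∂y = (173.5 − 173.0) / (205 − 0) = +0.002439
Flow direction (−∇h) has components (+0.01512 E, -0.002439 N).
Azimuth = atan2(E, N) = atan2(+0.01512, -0.002439) = 99.2° ≈ 099°.

099°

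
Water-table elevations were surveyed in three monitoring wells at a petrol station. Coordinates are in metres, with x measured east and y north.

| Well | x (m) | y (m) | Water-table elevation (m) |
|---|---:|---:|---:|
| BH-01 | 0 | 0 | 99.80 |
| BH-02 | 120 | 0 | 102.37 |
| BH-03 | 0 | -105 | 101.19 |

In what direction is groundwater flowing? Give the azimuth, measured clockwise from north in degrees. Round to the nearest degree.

∂h/∂x = (102.37 − 99.80) / (120 − 0) = +0.02142
∂h/∂y = (101.19 − 99.80) / (-105 − 0) = -0.01324
Flow direction (−∇h) has components (-0.02142 E, +0.01324 N).
Azimuth = atan2(E, N) = atan2(-0.02142, +0.01324) = 301.7° ≈ 302°.

302°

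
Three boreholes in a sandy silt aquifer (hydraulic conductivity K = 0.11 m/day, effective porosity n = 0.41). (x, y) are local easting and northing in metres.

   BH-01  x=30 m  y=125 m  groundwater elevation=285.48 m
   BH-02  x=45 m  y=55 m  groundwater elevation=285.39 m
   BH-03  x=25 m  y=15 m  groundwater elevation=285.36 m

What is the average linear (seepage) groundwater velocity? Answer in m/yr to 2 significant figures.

0.13 m/yr

With h = a·x + b·y + c and BH-01 as origin, the differences give:
  15·a + (-70)·b = -0.09
  (-5)·a + (-110)·b = -0.12
Eliminate b (×(-110) and ×(-70), subtract): -2000·a = 1.500 → a = ∂h/∂x = -0.0007500
Back-substitute: b = ∂h/∂y = +0.001125.
|∇h| = √(-0.0007500² + 0.001125²) = 0.001352
Seepage velocity v = K·i/n = 0.11 × 0.001352 / 0.41 = 0.0003627 m/day = 0.1325 m/yr.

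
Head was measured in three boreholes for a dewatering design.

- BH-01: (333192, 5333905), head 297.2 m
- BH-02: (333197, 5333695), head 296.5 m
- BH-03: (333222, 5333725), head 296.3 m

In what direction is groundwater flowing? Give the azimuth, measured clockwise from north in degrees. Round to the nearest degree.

Taking BH-01 as reference: BH-02−BH-01 = (5, -210, -0.7); BH-03−BH-01 = (30, -180, -0.9).
Solve a·Δx + b·Δy = Δh: det = 5·(-180) − 30·(-210) = 5400.
∂h/∂x = [(-0.7)·(-180) − (-0.9)·(-210)] / 5400 = -0.01167
∂h/∂y = [5·(-0.9) − 30·(-0.7)] / 5400 = +0.003056
Flow direction (−∇h) has components (+0.01167 E, -0.003056 N).
Azimuth = atan2(E, N) = atan2(+0.01167, -0.003056) = 104.7° ≈ 105°.

105°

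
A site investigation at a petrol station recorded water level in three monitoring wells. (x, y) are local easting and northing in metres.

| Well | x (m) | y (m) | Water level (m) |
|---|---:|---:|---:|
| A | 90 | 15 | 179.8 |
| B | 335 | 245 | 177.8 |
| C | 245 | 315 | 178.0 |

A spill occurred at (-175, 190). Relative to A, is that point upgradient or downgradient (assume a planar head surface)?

upgradient

Differences from A: to B (Δx, Δy, Δh) = (245, 230, -2.0); to C = (155, 300, -1.8).
Solve a·Δx + b·Δy = Δh: det = 245·300 − 155·230 = 37850.
∂h/∂x = [(-2.0)·300 − (-1.8)·230] / 37850 = -0.004914
∂h/∂y = [245·(-1.8) − 155·(-2.0)] / 37850 = -0.003461
Head at (-175, 190) = 179.8 + (-0.004914)·(-265) + (-0.003461)·(175) = 180.50 m.
That is higher than the 179.8 m at A, so the point is upgradient.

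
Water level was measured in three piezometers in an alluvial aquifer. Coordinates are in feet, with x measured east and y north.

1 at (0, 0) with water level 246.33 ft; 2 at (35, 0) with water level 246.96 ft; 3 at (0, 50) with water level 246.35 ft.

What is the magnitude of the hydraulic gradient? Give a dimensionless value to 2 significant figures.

∂h/∂x = (246.96 − 246.33) / (35 − 0) = +0.01800
∂h/∂y = (246.35 − 246.33) / (50 − 0) = +0.0004000
|∇h| = √(0.01800² + 0.0004000²) = 0.018

0.018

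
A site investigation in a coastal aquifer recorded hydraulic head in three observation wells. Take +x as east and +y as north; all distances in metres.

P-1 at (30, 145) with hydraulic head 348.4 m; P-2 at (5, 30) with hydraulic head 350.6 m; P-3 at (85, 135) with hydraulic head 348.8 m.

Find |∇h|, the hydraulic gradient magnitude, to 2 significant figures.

0.020

With h = a·x + b·y + c and P-1 as origin, the differences give:
  (-25)·a + (-115)·b = +2.2
  55·a + (-10)·b = +0.4
Eliminate b (×(-10) and ×(-115), subtract): 6575·a = 24.00 → a = ∂h/∂x = +0.003650
Back-substitute: b = ∂h/∂y = -0.01992.
|∇h| = √(0.003650² + -0.01992²) = 0.02025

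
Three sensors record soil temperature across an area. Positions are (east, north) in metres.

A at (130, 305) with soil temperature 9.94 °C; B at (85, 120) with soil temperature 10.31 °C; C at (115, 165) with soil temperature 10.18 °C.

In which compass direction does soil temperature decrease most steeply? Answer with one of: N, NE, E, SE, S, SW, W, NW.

Taking A as reference: B−A = (-45, -185, +0.37); C−A = (-15, -140, +0.24).
Determinant of the coordinate differences = (-45)·(-140) − (-15)·(-185) = 3525.
∂T/∂x = [(+0.37)·(-140) − (+0.24)·(-185)] / 3525 = -0.002099
∂T/∂y = [(-45)·(+0.24) − (-15)·(+0.37)] / 3525 = -0.001489
Steepest decrease is along −∇f = (+0.002099 E, +0.001489 N) → northeast.

NE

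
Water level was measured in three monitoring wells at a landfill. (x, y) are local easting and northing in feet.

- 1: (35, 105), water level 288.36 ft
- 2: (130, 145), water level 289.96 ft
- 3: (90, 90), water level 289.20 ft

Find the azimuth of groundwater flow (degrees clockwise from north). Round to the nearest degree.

Differences from 1: to 2 (Δx, Δy, Δh) = (95, 40, +1.60); to 3 = (55, -15, +0.84).
Solve a·Δx + b·Δy = Δh: det = 95·(-15) − 55·40 = -3625.
∂h/∂x = [(+1.60)·(-15) − (+0.84)·40] / -3625 = +0.01589
∂h/∂y = [95·(+0.84) − 55·(+1.60)] / -3625 = +0.002262
Flow direction (−∇h) has components (-0.01589 E, -0.002262 N).
Azimuth = atan2(E, N) = atan2(-0.01589, -0.002262) = 261.9° ≈ 262°.

262°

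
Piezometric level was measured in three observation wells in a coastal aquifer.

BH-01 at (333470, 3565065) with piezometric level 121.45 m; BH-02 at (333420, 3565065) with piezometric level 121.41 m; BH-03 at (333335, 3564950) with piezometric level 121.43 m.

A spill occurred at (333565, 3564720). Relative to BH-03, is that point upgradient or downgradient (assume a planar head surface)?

Taking BH-01 as reference: BH-02−BH-01 = (-50, 0, -0.04); BH-03−BH-01 = (-135, -115, -0.02).
Solve a·Δx + b·Δy = Δh: det = (-50)·(-115) − (-135)·0 = 5750.
∂h/∂x = [(-0.04)·(-115) − (-0.02)·0] / 5750 = +0.0008000
∂h/∂y = [(-50)·(-0.02) − (-135)·(-0.04)] / 5750 = -0.0007652
Head at (333565, 3564720) = 121.45 + (+0.0008000)·(95) + (-0.0007652)·(-345) = 121.79 m.
That is higher than the 121.43 m at BH-03, so the point is upgradient.

upgradient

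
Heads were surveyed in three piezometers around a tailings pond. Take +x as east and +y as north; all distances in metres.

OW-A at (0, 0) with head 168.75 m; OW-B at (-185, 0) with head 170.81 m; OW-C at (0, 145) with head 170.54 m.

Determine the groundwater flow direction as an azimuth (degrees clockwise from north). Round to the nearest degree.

138°

∂h/∂x = (170.81 − 168.75) / (-185 − 0) = -0.01114
∂h/∂y = (170.54 − 168.75) / (145 − 0) = +0.01234
Flow direction (−∇h) has components (+0.01114 E, -0.01234 N).
Azimuth = atan2(E, N) = atan2(+0.01114, -0.01234) = 137.9° ≈ 138°.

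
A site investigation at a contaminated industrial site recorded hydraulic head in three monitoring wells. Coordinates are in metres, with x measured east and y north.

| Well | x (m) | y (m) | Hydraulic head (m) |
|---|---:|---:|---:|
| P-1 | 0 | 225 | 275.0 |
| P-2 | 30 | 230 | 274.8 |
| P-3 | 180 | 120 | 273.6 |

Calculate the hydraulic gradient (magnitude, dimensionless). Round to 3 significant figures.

Taking P-1 as reference: P-2−P-1 = (30, 5, -0.2); P-3−P-1 = (180, -105, -1.4).
Determinant of the coordinate differences = 30·(-105) − 180·5 = -4050.
∂h/∂x = [(-0.2)·(-105) − (-1.4)·5] / -4050 = -0.006914
∂h/∂y = [30·(-1.4) − 180·(-0.2)] / -4050 = +0.001481
|∇h| = √(-0.006914² + 0.001481²) = 0.007071

0.00707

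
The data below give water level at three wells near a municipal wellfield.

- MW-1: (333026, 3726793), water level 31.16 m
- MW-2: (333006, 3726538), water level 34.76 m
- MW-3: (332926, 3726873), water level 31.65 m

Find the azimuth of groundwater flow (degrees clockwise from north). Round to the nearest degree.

050°

Taking MW-1 as reference: MW-2−MW-1 = (-20, -255, +3.60); MW-3−MW-1 = (-100, 80, +0.49).
Determinant of the coordinate differences = (-20)·80 − (-100)·(-255) = -27100.
∂h/∂x = [(+3.60)·80 − (+0.49)·(-255)] / -27100 = -0.01524
∂h/∂y = [(-20)·(+0.49) − (-100)·(+3.60)] / -27100 = -0.01292
Flow direction (−∇h) has components (+0.01524 E, +0.01292 N).
Azimuth = atan2(E, N) = atan2(+0.01524, +0.01292) = 49.7° ≈ 050°.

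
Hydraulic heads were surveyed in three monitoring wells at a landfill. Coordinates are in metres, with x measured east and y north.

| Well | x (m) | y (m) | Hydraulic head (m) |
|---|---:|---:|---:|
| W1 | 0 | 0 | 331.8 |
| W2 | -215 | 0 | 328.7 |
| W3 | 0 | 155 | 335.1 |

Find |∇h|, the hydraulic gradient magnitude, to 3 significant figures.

0.0257

∂h/∂x = (328.7 − 331.8) / (-215 − 0) = +0.01442
∂h/∂y = (335.1 − 331.8) / (155 − 0) = +0.02129
|∇h| = √(0.01442² + 0.02129²) = 0.02571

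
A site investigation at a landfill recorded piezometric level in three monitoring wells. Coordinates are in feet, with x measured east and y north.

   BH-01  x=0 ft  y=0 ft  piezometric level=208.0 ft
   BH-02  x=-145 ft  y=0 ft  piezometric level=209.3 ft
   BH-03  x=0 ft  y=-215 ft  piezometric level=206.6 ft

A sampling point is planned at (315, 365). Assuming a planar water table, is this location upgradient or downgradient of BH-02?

∂h/∂x = (209.3 − 208.0) / (-145 − 0) = -0.008966
∂h/∂y = (206.6 − 208.0) / (-215 − 0) = +0.006512
Head at (315, 365) = 208.0 + (-0.008966)·(315) + (+0.006512)·(365) = 207.55 ft.
That is lower than the 209.3 ft at BH-02, so the point is downgradient.

downgradient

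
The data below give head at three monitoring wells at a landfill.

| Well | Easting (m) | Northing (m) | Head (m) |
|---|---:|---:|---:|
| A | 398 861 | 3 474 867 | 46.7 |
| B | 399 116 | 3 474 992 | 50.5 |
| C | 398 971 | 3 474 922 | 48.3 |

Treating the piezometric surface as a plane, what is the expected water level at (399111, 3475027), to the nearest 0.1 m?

49.1 m

With h = a·x + b·y + c and A as origin, the differences give:
  255·a + 125·b = +3.8
  110·a + 55·b = +1.6
Eliminate b (×55 and ×125, subtract): 275·a = 9.00 → a = ∂h/∂x = +0.03273
Back-substitute: b = ∂h/∂y = -0.03636.
h(399111, 3475027) = 46.7 + (+0.03273)·(250) + (-0.03636)·(160) = 46.7 +8.182 -5.818 = 49.064 m.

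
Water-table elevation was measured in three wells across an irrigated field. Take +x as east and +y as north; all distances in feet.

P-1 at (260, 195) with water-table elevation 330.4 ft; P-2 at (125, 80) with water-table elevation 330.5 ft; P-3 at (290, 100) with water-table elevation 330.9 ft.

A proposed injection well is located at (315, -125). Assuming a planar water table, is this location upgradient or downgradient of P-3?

Taking P-1 as reference: P-2−P-1 = (-135, -115, +0.1); P-3−P-1 = (30, -95, +0.5).
Determinant of the coordinate differences = (-135)·(-95) − 30·(-115) = 16275.
∂h/∂x = [(+0.1)·(-95) − (+0.5)·(-115)] / 16275 = +0.002949
∂h/∂y = [(-135)·(+0.5) − 30·(+0.1)] / 16275 = -0.004332
Head at (315, -125) = 330.4 + (+0.002949)·(55) + (-0.004332)·(-320) = 331.95 ft.
That is higher than the 330.9 ft at P-3, so the point is upgradient.

upgradient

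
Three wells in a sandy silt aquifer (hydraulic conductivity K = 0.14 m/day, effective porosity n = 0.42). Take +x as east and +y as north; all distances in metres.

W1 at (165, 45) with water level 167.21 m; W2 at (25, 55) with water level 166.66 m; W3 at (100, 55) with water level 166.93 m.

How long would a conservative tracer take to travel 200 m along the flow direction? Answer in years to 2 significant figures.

280 years

With h = a·x + b·y + c and W1 as origin, the differences give:
  (-140)·a + 10·b = -0.55
  (-65)·a + 10·b = -0.28
Eliminate b (×10 and ×10, subtract): -750·a = -2.700 → a = ∂h/∂x = +0.003600
Back-substitute: b = ∂h/∂y = -0.004600.
|∇h| = √(0.003600² + -0.004600²) = 0.005841
Seepage velocity v = K·i/n = 0.14 × 0.005841 / 0.42 = 0.001947 m/day.
t = 200 / 0.001947 = 1.027e+05 days = 281 years.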